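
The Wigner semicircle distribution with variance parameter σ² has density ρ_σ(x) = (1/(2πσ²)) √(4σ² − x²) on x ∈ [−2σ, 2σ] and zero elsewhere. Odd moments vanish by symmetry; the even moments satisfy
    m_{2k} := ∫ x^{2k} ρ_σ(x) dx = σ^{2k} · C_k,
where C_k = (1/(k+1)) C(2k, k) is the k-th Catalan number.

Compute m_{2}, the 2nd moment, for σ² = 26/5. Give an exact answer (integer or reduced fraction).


By the scaled semicircle moment identity, m_{2k} = σ^{2k} · C_k with k = 1.
C_1 = (1/(k+1)) · C(2k, k) = (1/2) · C(2, 1) = (1/2) · 2 = 1.
σ^{2k} = (σ²)^k = (26/5)^1 = 26/5.

Therefore m_{2} = σ^{2} · C_1 = (26/5) · 1 = 26/5.


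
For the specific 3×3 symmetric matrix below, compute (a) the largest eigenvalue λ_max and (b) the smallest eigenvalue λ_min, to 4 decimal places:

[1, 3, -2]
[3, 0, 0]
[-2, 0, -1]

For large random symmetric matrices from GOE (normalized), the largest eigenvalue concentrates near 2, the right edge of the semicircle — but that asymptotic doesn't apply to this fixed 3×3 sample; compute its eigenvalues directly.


Since M is real symmetric, all three eigenvalues are real; they are the roots of det(λI − M) = λ³ − (tr M) λ² + s λ − det M, where s is the sum of the principal 2×2 minors.
tr M = 1 + 0 + (-1) = 0.
s = (1·0 − 3²) + (1·(-1) − (-2)²) + (0·(-1) − 0²) = -9 + (-5) + 0 = -14.
det M (expand along row 1) = 1·0 − 3·(-3) + (-2)·0 = 9.
Characteristic polynomial: λ³ − 14λ − 9 = 0.
Substitute λ = y + (tr M)/3 = y + 0.000000 to remove the quadratic term: y³ + p·y + q = 0 with p = s − (tr M)²/3 = -14.000000 and q = −2(tr M)³/27 + (tr M)·s/3 − det M = -9.000000.
Three real roots ⇒ use the trigonometric (Viète) form: r = 2√(−p/3) = 4.320494, φ = arccos(3q/(p·r)) = arccos(0.446378) = 1.108083 rad.
y_k = r·cos(φ/3 − 2πk/3) for k = 0, 1, 2 gives y = 4.029112, -0.663744, -3.365368.
λ_k = y_k + 0.000000 gives λ = 4.0291, -0.6637, -3.3654 (check: the sum is 0.0000 = tr M).

Hence λ_max = 4.0291 and λ_min = -3.3654.


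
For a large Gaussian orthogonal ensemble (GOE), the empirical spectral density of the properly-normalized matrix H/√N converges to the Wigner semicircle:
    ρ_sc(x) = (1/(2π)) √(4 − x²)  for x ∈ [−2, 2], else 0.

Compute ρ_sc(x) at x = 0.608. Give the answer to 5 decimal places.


ρ_sc(x) = (1/(2π)) √(4 − x²). With x = 0.608:
  4 − x² = 4 − (0.608)² = 4 − 0.369664 = 3.630336.
  √(4 − x²) = 1.905344.
  1/(2π) = 0.159155.
  ρ_sc(0.608) = 0.159155 · 1.905344 = 0.303245.

Rounded to 5 decimal places: ρ_sc(0.608) ≈ 0.30324.


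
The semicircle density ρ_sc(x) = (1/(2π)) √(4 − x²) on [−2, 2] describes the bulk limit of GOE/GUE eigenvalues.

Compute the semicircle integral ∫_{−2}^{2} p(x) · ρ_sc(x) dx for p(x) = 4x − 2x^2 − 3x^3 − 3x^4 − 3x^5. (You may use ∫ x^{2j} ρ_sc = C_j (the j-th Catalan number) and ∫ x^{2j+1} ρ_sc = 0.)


Write p(x) = Σ a_i x^i, split into monomials and integrate each against ρ_sc separately.
Using ∫ x^{2j} ρ_sc = C_j = (1/(j+1)) C(2j, j) (Catalan numbers) and ∫ x^{2j+1} ρ_sc = 0 (odd monomials vanish by symmetry):
  i = 1 (odd): ∫ x^1 ρ_sc = 0 (vanishes)
  i = 2 (even): a_2 · C_{1} = -2 · 1 = -2
  i = 3 (odd): ∫ x^3 ρ_sc = 0 (vanishes)
  i = 4 (even): a_4 · C_{2} = -3 · 2 = -6
  i = 5 (odd): ∫ x^5 ρ_sc = 0 (vanishes)

Summing the contributions: ∫_{−2}^{2} p(x) ρ_sc(x) dx = (-2) + (-6) = -8.


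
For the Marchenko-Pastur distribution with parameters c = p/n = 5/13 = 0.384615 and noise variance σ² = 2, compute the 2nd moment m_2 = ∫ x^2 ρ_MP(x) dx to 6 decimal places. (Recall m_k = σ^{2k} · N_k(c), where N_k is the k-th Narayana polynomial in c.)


E[X²] = σ⁴ (1 + c) (second MP moment). With σ² = 2 (so σ⁴ = 4) and c = 5/13 = 0.384615: E[X²] = 4 · (1 + 0.384615) = 4 · 1.384615.

So E[X^2] = 5.538462.


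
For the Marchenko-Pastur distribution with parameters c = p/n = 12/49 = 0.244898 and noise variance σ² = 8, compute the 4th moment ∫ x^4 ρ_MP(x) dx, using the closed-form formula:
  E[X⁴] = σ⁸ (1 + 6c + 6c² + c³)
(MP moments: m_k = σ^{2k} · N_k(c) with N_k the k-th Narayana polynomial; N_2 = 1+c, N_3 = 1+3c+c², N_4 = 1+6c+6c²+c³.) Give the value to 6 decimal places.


E[X⁴] = σ⁸ (1 + 6c + 6c² + c³) (fourth MP moment). With σ² = 8 (so σ⁸ = 4096) and c = 12/49 = 0.244898: E[X⁴] = 4096 · (1 + 6·0.244898 + 6·(0.244898)² + (0.244898)³) = 4096 · 2.843926.

So E[X^4] = 11648.719156.


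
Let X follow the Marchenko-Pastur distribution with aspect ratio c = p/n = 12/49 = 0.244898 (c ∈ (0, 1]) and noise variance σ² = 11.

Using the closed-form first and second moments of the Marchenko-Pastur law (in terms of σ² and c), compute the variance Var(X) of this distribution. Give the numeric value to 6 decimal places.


Recall the MP moments m_1 = E[X] = σ² and m_2 = E[X²] = σ⁴ (1 + c).
m_1 = E[X] = σ² = 11, so m_1² = 121.
m_2 = E[X²] = σ⁴ (1 + c) = 121 · (1 + 0.244898) = 121 · 1.244898 = 150.632653.
(Note m_2 − m_1² simplifies to c · σ⁴ = 0.244898 · 121.)

Var(X) = m_2 − m_1² = 150.632653 − 121 = 29.632653.


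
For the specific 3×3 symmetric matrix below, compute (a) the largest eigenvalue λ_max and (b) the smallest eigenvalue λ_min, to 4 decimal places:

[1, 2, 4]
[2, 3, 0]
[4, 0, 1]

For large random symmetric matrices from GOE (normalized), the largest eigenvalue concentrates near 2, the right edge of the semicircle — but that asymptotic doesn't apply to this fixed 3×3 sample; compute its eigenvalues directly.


Since M is real symmetric, all three eigenvalues are real; they are the roots of det(λI − M) = λ³ − (tr M) λ² + s λ − det M, where s is the sum of the principal 2×2 minors.
tr M = 1 + 3 + 1 = 5.
s = (1·3 − 2²) + (1·1 − 4²) + (3·1 − 0²) = -1 + (-15) + 3 = -13.
det M (expand along row 1) = 1·3 − 2·2 + 4·(-12) = -49.
Characteristic polynomial: λ³ − 5λ² − 13λ + 49 = 0.
Substitute λ = y + (tr M)/3 = y + 1.666667 to remove the quadratic term: y³ + p·y + q = 0 with p = s − (tr M)²/3 = -21.333333 and q = −2(tr M)³/27 + (tr M)·s/3 − det M = 18.074074.
Three real roots ⇒ use the trigonometric (Viète) form: r = 2√(−p/3) = 5.333333, φ = arccos(3q/(p·r)) = arccos(-0.476562) = 2.067537 rad.
y_k = r·cos(φ/3 − 2πk/3) for k = 0, 1, 2 gives y = 4.116098, 0.879064, -4.995163.
λ_k = y_k + 1.666667 gives λ = 5.7828, 2.5457, -3.3285 (check: the sum is 5.0000 = tr M).

Hence λ_max = 5.7828 and λ_min = -3.3285.


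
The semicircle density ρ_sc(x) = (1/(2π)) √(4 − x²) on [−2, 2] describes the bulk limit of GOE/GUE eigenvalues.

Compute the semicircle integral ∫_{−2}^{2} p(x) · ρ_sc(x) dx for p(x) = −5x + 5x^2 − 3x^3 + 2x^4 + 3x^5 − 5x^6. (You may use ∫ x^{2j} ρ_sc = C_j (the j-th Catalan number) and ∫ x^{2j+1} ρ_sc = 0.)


Write p(x) = Σ a_i x^i, split into monomials and integrate each against ρ_sc separately.
Using ∫ x^{2j} ρ_sc = C_j = (1/(j+1)) C(2j, j) (Catalan numbers) and ∫ x^{2j+1} ρ_sc = 0 (odd monomials vanish by symmetry):
  i = 1 (odd): ∫ x^1 ρ_sc = 0 (vanishes)
  i = 2 (even): a_2 · C_{1} = 5 · 1 = 5
  i = 3 (odd): ∫ x^3 ρ_sc = 0 (vanishes)
  i = 4 (even): a_4 · C_{2} = 2 · 2 = 4
  i = 5 (odd): ∫ x^5 ρ_sc = 0 (vanishes)
  i = 6 (even): a_6 · C_{3} = -5 · 5 = -25

Summing the contributions: ∫_{−2}^{2} p(x) ρ_sc(x) dx = 5 + 4 + (-25) = -16.


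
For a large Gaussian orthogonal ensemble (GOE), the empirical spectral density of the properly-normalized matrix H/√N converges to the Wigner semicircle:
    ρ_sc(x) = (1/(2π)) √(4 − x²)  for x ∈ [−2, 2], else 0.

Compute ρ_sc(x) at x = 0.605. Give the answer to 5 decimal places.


ρ_sc(x) = (1/(2π)) √(4 − x²). With x = 0.605:
  4 − x² = 4 − (0.605)² = 4 − 0.366025 = 3.633975.
  √(4 − x²) = 1.906299.
  1/(2π) = 0.159155.
  ρ_sc(0.605) = 0.159155 · 1.906299 = 0.303397.

Rounded to 5 decimal places: ρ_sc(0.605) ≈ 0.30340.


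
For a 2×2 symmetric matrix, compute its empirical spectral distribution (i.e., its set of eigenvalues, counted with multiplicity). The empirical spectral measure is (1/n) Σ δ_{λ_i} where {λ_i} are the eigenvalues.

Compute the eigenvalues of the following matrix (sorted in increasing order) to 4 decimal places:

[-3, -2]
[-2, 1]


Since M is real symmetric, both eigenvalues are real; they are the roots of det(λI − M) = λ² − (tr M) λ + det M.
tr M = -3 + 1 = -2.
det M = (-3)·1 − (-2)² = -3 − 4 = -7.
Characteristic polynomial: λ² + 2λ − 7 = 0.
Discriminant Δ = (tr M)² − 4·det M = 4 − (-28) = 32; √Δ = 5.656854.
λ = (tr M ± √Δ)/2 = (-2 ± 5.656854)/2, giving (tr M − √Δ)/2 = -3.8284 and (tr M + √Δ)/2 = 1.8284.

Eigenvalues sorted in increasing order: [-3.8284, 1.8284].


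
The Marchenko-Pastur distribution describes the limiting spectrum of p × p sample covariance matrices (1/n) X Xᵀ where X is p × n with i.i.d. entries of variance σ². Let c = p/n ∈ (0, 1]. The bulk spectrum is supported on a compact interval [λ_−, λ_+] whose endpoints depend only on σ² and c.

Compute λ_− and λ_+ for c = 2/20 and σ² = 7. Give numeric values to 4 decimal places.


c = 2/20 = 0.100000; √c = 0.316228.
λ_− = σ² (1 − √c)² = 7 · (1 − 0.316228)² = 7 · (0.683772)² = 3.272811.
λ_+ = σ² (1 + √c)² = 7 · (1 + 0.316228)² = 7 · (1.316228)² = 12.127189.

Rounded to 4 decimal places: λ_− ≈ 3.2728, λ_+ ≈ 12.1272.


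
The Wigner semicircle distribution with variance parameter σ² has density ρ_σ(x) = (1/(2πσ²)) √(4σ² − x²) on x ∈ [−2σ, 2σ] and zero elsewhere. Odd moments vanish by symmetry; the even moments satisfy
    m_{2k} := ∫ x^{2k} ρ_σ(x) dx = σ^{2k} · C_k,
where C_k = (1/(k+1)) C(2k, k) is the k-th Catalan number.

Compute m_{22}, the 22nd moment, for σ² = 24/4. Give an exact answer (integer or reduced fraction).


By the scaled semicircle moment identity, m_{2k} = σ^{2k} · C_k with k = 11.
C_11 = (1/(k+1)) · C(2k, k) = (1/12) · C(22, 11) = (1/12) · 705432 = 58786.
σ^{2k} = (σ²)^k = (24/4)^11 = 362797056.

Therefore m_{22} = σ^{22} · C_11 = 362797056 · 58786 = 21327387734016.


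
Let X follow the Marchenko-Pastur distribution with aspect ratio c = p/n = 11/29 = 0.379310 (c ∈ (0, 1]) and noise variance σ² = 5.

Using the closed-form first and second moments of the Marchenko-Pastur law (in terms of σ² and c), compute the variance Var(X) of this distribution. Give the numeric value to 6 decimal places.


Recall the MP moments m_1 = E[X] = σ² and m_2 = E[X²] = σ⁴ (1 + c).
m_1 = E[X] = σ² = 5, so m_1² = 25.
m_2 = E[X²] = σ⁴ (1 + c) = 25 · (1 + 0.379310) = 25 · 1.379310 = 34.482759.
(Note m_2 − m_1² simplifies to c · σ⁴ = 0.379310 · 25.)

Var(X) = m_2 − m_1² = 34.482759 − 25 = 9.482759.


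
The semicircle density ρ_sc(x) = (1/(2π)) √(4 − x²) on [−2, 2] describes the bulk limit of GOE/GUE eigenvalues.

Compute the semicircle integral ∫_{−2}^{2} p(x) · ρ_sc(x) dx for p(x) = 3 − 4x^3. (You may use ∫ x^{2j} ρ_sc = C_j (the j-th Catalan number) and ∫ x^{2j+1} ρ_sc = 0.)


Write p(x) = Σ a_i x^i, split into monomials and integrate each against ρ_sc separately.
Using ∫ x^{2j} ρ_sc = C_j = (1/(j+1)) C(2j, j) (Catalan numbers) and ∫ x^{2j+1} ρ_sc = 0 (odd monomials vanish by symmetry):
  i = 0 (even): a_0 · C_{0} = 3 · 1 = 3
  i = 3 (odd): ∫ x^3 ρ_sc = 0 (vanishes)

Summing the contributions: ∫_{−2}^{2} p(x) ρ_sc(x) dx = 3.


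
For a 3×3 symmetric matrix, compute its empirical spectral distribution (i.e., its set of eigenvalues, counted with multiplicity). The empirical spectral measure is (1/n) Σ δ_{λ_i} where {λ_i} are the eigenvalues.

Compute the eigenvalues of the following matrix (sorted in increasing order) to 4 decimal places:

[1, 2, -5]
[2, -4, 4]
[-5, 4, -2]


Since M is real symmetric, all three eigenvalues are real; they are the roots of det(λI − M) = λ³ − (tr M) λ² + s λ − det M, where s is the sum of the principal 2×2 minors.
tr M = 1 + (-4) + (-2) = -5.
s = (1·(-4) − 2²) + (1·(-2) − (-5)²) + ((-4)·(-2) − 4²) = -8 + (-27) + (-8) = -43.
det M (expand along row 1) = 1·(-8) − 2·16 + (-5)·(-12) = 20.
Characteristic polynomial: λ³ + 5λ² − 43λ − 20 = 0.
Substitute λ = y + (tr M)/3 = y − 1.666667 to remove the quadratic term: y³ + p·y + q = 0 with p = s − (tr M)²/3 = -51.333333 and q = −2(tr M)³/27 + (tr M)·s/3 − det M = 60.925926.
Three real roots ⇒ use the trigonometric (Viète) form: r = 2√(−p/3) = 8.273116, φ = arccos(3q/(p·r)) = arccos(-0.430383) = 2.015713 rad.
y_k = r·cos(φ/3 − 2πk/3) for k = 0, 1, 2 gives y = 6.474852, 1.222456, -7.697308.
λ_k = y_k − 1.666667 gives λ = 4.8082, -0.4442, -9.3640 (check: the sum is -5.0000 = tr M).

Eigenvalues sorted in increasing order: [-9.3640, -0.4442, 4.8082].


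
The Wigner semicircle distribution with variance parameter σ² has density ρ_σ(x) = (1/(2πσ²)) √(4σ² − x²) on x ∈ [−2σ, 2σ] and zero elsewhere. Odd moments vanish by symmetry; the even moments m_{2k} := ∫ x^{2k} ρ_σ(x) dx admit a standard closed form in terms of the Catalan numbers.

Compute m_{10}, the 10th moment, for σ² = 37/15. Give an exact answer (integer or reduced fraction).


By the scaled semicircle moment identity, m_{2k} = σ^{2k} · C_k with k = 5.
C_5 = (1/(k+1)) · C(2k, k) = (1/6) · C(10, 5) = (1/6) · 252 = 42.
σ^{2k} = (σ²)^k = (37/15)^5 = 69343957/759375.

Therefore m_{10} = σ^{10} · C_5 = (69343957/759375) · 42 = 970815398/253125.


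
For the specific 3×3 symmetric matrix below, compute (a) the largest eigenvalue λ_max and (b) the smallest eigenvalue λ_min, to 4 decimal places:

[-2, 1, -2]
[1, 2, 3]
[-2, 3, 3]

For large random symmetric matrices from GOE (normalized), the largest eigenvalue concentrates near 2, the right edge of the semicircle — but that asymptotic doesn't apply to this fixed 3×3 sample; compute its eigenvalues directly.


Since M is real symmetric, all three eigenvalues are real; they are the roots of det(λI − M) = λ³ − (tr M) λ² + s λ − det M, where s is the sum of the principal 2×2 minors.
tr M = -2 + 2 + 3 = 3.
s = ((-2)·2 − 1²) + ((-2)·3 − (-2)²) + (2·3 − 3²) = -5 + (-10) + (-3) = -18.
det M (expand along row 1) = (-2)·(-3) − 1·9 + (-2)·7 = -17.
Characteristic polynomial: λ³ − 3λ² − 18λ + 17 = 0.
Substitute λ = y + (tr M)/3 = y + 1.000000 to remove the quadratic term: y³ + p·y + q = 0 with p = s − (tr M)²/3 = -21.000000 and q = −2(tr M)³/27 + (tr M)·s/3 − det M = -3.000000.
Three real roots ⇒ use the trigonometric (Viète) form: r = 2√(−p/3) = 5.291503, φ = arccos(3q/(p·r)) = arccos(0.080992) = 1.489715 rad.
y_k = r·cos(φ/3 − 2πk/3) for k = 0, 1, 2 gives y = 4.652400, -0.142996, -4.509404.
λ_k = y_k + 1.000000 gives λ = 5.6524, 0.8570, -3.5094 (check: the sum is 3.0000 = tr M).

Hence λ_max = 5.6524 and λ_min = -3.5094.


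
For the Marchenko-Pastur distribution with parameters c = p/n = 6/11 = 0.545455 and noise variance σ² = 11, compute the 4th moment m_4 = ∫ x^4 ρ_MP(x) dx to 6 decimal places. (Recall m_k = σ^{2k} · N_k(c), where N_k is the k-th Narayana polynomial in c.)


E[X⁴] = σ⁸ (1 + 6c + 6c² + c³) (fourth MP moment). With σ² = 11 (so σ⁸ = 14641) and c = 6/11 = 0.545455: E[X⁴] = 14641 · (1 + 6·0.545455 + 6·(0.545455)² + (0.545455)³) = 14641 · 6.220135.

So E[X^4] = 91069.000000.


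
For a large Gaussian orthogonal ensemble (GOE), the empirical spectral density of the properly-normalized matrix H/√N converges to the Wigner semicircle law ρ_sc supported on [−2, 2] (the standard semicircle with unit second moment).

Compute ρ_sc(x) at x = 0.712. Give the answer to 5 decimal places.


ρ_sc(x) = (1/(2π)) √(4 − x²). With x = 0.712:
  4 − x² = 4 − (0.712)² = 4 − 0.506944 = 3.493056.
  √(4 − x²) = 1.868972.
  1/(2π) = 0.159155.
  ρ_sc(0.712) = 0.159155 · 1.868972 = 0.297456.

Rounded to 5 decimal places: ρ_sc(0.712) ≈ 0.29746.


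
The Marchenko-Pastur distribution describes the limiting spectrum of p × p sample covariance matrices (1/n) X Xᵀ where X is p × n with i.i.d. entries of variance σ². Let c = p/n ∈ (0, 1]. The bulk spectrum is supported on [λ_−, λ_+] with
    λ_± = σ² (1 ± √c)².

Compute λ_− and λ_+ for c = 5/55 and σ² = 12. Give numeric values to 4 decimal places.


c = 5/55 = 0.090909; √c = 0.301511.
λ_− = σ² (1 − √c)² = 12 · (1 − 0.301511)² = 12 · (0.698489)² = 5.854637.
λ_+ = σ² (1 + √c)² = 12 · (1 + 0.301511)² = 12 · (1.301511)² = 20.327181.

Rounded to 4 decimal places: λ_− ≈ 5.8546, λ_+ ≈ 20.3272.


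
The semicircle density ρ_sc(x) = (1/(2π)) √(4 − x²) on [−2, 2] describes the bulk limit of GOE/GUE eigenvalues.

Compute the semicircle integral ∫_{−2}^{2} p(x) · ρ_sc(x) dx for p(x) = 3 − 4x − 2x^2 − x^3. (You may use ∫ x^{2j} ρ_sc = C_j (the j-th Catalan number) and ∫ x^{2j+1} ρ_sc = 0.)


Write p(x) = Σ a_i x^i, split into monomials and integrate each against ρ_sc separately.
Using ∫ x^{2j} ρ_sc = C_j = (1/(j+1)) C(2j, j) (Catalan numbers) and ∫ x^{2j+1} ρ_sc = 0 (odd monomials vanish by symmetry):
  i = 0 (even): a_0 · C_{0} = 3 · 1 = 3
  i = 1 (odd): ∫ x^1 ρ_sc = 0 (vanishes)
  i = 2 (even): a_2 · C_{1} = -2 · 1 = -2
  i = 3 (odd): ∫ x^3 ρ_sc = 0 (vanishes)

Summing the contributions: ∫_{−2}^{2} p(x) ρ_sc(x) dx = 3 + (-2) = 1.


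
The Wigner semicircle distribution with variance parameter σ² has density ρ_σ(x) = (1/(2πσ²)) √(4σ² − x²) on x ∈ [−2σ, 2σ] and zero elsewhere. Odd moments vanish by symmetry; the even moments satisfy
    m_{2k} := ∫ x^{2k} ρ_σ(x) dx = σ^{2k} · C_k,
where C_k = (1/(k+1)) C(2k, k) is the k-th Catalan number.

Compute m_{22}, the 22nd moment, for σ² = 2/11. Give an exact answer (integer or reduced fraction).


By the scaled semicircle moment identity, m_{2k} = σ^{2k} · C_k with k = 11.
C_11 = (1/(k+1)) · C(2k, k) = (1/12) · C(22, 11) = (1/12) · 705432 = 58786.
σ^{2k} = (σ²)^k = (2/11)^11 = 2048/285311670611.

Therefore m_{22} = σ^{22} · C_11 = (2048/285311670611) · 58786 = 120393728/285311670611.


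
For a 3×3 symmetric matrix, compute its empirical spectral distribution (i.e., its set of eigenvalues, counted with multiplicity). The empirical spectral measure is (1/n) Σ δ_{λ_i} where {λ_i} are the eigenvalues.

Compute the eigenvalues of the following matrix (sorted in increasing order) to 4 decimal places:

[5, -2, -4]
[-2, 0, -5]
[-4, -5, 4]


Since M is real symmetric, all three eigenvalues are real; they are the roots of det(λI − M) = λ³ − (tr M) λ² + s λ − det M, where s is the sum of the principal 2×2 minors.
tr M = 5 + 0 + 4 = 9.
s = (5·0 − (-2)²) + (5·4 − (-4)²) + (0·4 − (-5)²) = -4 + 4 + (-25) = -25.
det M (expand along row 1) = 5·(-25) − (-2)·(-28) + (-4)·10 = -221.
Characteristic polynomial: λ³ − 9λ² − 25λ + 221 = 0.
Substitute λ = y + (tr M)/3 = y + 3.000000 to remove the quadratic term: y³ + p·y + q = 0 with p = s − (tr M)²/3 = -52.000000 and q = −2(tr M)³/27 + (tr M)·s/3 − det M = 92.000000.
Three real roots ⇒ use the trigonometric (Viète) form: r = 2√(−p/3) = 8.326664, φ = arccos(3q/(p·r)) = arccos(-0.637433) = 2.261959 rad.
y_k = r·cos(φ/3 − 2πk/3) for k = 0, 1, 2 gives y = 6.069854, 1.901433, -7.971287.
λ_k = y_k + 3.000000 gives λ = 9.0699, 4.9014, -4.9713 (check: the sum is 9.0000 = tr M).

Eigenvalues sorted in increasing order: [-4.9713, 4.9014, 9.0699].


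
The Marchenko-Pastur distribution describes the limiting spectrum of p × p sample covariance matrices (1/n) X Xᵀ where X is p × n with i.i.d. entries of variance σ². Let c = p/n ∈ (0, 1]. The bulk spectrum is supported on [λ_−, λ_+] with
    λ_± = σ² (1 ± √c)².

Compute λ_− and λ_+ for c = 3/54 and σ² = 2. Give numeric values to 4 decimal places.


c = 3/54 = 0.055556; √c = 0.235702.
λ_− = σ² (1 − √c)² = 2 · (1 − 0.235702)² = 2 · (0.764298)² = 1.168302.
λ_+ = σ² (1 + √c)² = 2 · (1 + 0.235702)² = 2 · (1.235702)² = 3.053920.

Rounded to 4 decimal places: λ_− ≈ 1.1683, λ_+ ≈ 3.0539.


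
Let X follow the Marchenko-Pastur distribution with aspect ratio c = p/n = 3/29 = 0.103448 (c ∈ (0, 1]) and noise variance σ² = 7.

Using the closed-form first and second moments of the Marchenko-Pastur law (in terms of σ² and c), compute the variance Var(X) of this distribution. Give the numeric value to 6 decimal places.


Recall the MP moments m_1 = E[X] = σ² and m_2 = E[X²] = σ⁴ (1 + c).
m_1 = E[X] = σ² = 7, so m_1² = 49.
m_2 = E[X²] = σ⁴ (1 + c) = 49 · (1 + 0.103448) = 49 · 1.103448 = 54.068966.
(Note m_2 − m_1² simplifies to c · σ⁴ = 0.103448 · 49.)

Var(X) = m_2 − m_1² = 54.068966 − 49 = 5.068966.


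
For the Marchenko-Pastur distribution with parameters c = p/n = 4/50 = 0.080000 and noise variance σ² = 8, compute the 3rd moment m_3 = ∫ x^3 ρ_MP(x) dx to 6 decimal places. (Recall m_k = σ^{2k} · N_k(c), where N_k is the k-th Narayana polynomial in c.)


E[X³] = σ⁶ (1 + 3c + c²) (third MP moment). With σ² = 8 (so σ⁶ = 512) and c = 4/50 = 0.080000: E[X³] = 512 · (1 + 3·0.080000 + (0.080000)²) = 512 · 1.246400.

So E[X^3] = 638.156800.


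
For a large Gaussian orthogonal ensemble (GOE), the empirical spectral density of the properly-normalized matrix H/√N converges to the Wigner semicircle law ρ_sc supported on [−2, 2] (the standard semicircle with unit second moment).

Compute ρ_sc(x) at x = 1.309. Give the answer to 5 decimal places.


ρ_sc(x) = (1/(2π)) √(4 − x²). With x = 1.309:
  4 − x² = 4 − (1.309)² = 4 − 1.713481 = 2.286519.
  √(4 − x²) = 1.512124.
  1/(2π) = 0.159155.
  ρ_sc(1.309) = 0.159155 · 1.512124 = 0.240662.

Rounded to 5 decimal places: ρ_sc(1.309) ≈ 0.24066.


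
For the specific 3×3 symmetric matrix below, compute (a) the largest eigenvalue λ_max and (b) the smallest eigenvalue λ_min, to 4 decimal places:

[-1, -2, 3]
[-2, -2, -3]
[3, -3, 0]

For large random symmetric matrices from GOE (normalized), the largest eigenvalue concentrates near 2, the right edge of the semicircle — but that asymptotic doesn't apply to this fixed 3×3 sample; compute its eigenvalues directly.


Since M is real symmetric, all three eigenvalues are real; they are the roots of det(λI − M) = λ³ − (tr M) λ² + s λ − det M, where s is the sum of the principal 2×2 minors.
tr M = -1 + (-2) + 0 = -3.
s = ((-1)·(-2) − (-2)²) + ((-1)·0 − 3²) + ((-2)·0 − (-3)²) = -2 + (-9) + (-9) = -20.
det M (expand along row 1) = (-1)·(-9) − (-2)·9 + 3·12 = 63.
Characteristic polynomial: λ³ + 3λ² − 20λ − 63 = 0.
Substitute λ = y + (tr M)/3 = y − 1.000000 to remove the quadratic term: y³ + p·y + q = 0 with p = s − (tr M)²/3 = -23.000000 and q = −2(tr M)³/27 + (tr M)·s/3 − det M = -41.000000.
Three real roots ⇒ use the trigonometric (Viète) form: r = 2√(−p/3) = 5.537749, φ = arccos(3q/(p·r)) = arccos(0.965704) = 0.262655 rad.
y_k = r·cos(φ/3 − 2πk/3) for k = 0, 1, 2 gives y = 5.516538, -2.338922, -3.177617.
λ_k = y_k − 1.000000 gives λ = 4.5165, -3.3389, -4.1776 (check: the sum is -3.0000 = tr M).

Hence λ_max = 4.5165 and λ_min = -4.1776.


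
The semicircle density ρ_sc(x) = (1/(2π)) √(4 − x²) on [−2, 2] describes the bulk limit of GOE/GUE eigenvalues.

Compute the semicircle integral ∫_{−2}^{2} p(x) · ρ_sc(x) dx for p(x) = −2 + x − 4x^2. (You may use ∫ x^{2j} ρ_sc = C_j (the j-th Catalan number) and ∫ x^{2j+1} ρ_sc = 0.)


Write p(x) = Σ a_i x^i, split into monomials and integrate each against ρ_sc separately.
Using ∫ x^{2j} ρ_sc = C_j = (1/(j+1)) C(2j, j) (Catalan numbers) and ∫ x^{2j+1} ρ_sc = 0 (odd monomials vanish by symmetry):
  i = 0 (even): a_0 · C_{0} = -2 · 1 = -2
  i = 1 (odd): ∫ x^1 ρ_sc = 0 (vanishes)
  i = 2 (even): a_2 · C_{1} = -4 · 1 = -4

Summing the contributions: ∫_{−2}^{2} p(x) ρ_sc(x) dx = (-2) + (-4) = -6.


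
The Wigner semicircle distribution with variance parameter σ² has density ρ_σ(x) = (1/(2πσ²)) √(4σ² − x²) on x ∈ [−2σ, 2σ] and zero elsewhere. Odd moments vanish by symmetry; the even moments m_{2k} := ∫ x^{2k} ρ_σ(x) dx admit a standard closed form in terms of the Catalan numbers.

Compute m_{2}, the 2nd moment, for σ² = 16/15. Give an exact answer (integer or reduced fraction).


By the scaled semicircle moment identity, m_{2k} = σ^{2k} · C_k with k = 1.
C_1 = (1/(k+1)) · C(2k, k) = (1/2) · C(2, 1) = (1/2) · 2 = 1.
σ^{2k} = (σ²)^k = (16/15)^1 = 16/15.

Therefore m_{2} = σ^{2} · C_1 = (16/15) · 1 = 16/15.


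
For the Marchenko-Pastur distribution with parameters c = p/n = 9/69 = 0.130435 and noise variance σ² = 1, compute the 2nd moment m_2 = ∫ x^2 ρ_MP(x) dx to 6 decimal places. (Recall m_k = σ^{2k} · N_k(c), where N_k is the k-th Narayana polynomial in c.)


E[X²] = σ⁴ (1 + c) (second MP moment). With σ² = 1 (so σ⁴ = 1) and c = 9/69 = 0.130435: E[X²] = 1 · (1 + 0.130435) = 1 · 1.130435.

So E[X^2] = 1.130435.


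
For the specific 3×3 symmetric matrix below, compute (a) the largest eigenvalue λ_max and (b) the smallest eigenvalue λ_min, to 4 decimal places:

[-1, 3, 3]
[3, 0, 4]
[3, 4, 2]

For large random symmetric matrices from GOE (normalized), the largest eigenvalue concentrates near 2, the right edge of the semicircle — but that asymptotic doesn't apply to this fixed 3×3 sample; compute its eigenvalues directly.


Since M is real symmetric, all three eigenvalues are real; they are the roots of det(λI − M) = λ³ − (tr M) λ² + s λ − det M, where s is the sum of the principal 2×2 minors.
tr M = -1 + 0 + 2 = 1.
s = ((-1)·0 − 3²) + ((-1)·2 − 3²) + (0·2 − 4²) = -9 + (-11) + (-16) = -36.
det M (expand along row 1) = (-1)·(-16) − 3·(-6) + 3·12 = 70.
Characteristic polynomial: λ³ − λ² − 36λ − 70 = 0.
Substitute λ = y + (tr M)/3 = y + 0.333333 to remove the quadratic term: y³ + p·y + q = 0 with p = s − (tr M)²/3 = -36.333333 and q = −2(tr M)³/27 + (tr M)·s/3 − det M = -82.074074.
Three real roots ⇒ use the trigonometric (Viète) form: r = 2√(−p/3) = 6.960204, φ = arccos(3q/(p·r)) = arccos(0.973644) = 0.230100 rad.
y_k = r·cos(φ/3 − 2πk/3) for k = 0, 1, 2 gives y = 6.939741, -3.007998, -3.931743.
λ_k = y_k + 0.333333 gives λ = 7.2731, -2.6747, -3.5984 (check: the sum is 1.0000 = tr M).

Hence λ_max = 7.2731 and λ_min = -3.5984.


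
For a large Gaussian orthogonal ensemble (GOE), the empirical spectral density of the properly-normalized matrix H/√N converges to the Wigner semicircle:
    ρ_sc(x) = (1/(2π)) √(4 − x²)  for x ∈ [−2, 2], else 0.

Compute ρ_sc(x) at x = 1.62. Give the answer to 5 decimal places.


ρ_sc(x) = (1/(2π)) √(4 − x²). With x = 1.62:
  4 − x² = 4 − (1.62)² = 4 − 2.624400 = 1.375600.
  √(4 − x²) = 1.172860.
  1/(2π) = 0.159155.
  ρ_sc(1.62) = 0.159155 · 1.172860 = 0.186666.

Rounded to 5 decimal places: ρ_sc(1.62) ≈ 0.18667.


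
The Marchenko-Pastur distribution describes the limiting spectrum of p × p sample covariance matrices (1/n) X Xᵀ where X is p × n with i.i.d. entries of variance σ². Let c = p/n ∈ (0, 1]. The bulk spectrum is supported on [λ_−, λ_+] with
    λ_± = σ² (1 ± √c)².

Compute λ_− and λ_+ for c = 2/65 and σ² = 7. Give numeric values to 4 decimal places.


c = 2/65 = 0.030769; √c = 0.175412.
λ_− = σ² (1 − √c)² = 7 · (1 − 0.175412)² = 7 · (0.824588)² = 4.759622.
λ_+ = σ² (1 + √c)² = 7 · (1 + 0.175412)² = 7 · (1.175412)² = 9.671147.

Rounded to 4 decimal places: λ_− ≈ 4.7596, λ_+ ≈ 9.6711.


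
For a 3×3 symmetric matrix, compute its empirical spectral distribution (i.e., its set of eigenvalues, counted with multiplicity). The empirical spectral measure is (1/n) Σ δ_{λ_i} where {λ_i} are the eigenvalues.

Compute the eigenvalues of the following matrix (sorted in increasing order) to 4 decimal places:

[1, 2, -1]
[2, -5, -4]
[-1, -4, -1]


Since M is real symmetric, all three eigenvalues are real; they are the roots of det(λI − M) = λ³ − (tr M) λ² + s λ − det M, where s is the sum of the principal 2×2 minors.
tr M = 1 + (-5) + (-1) = -5.
s = (1·(-5) − 2²) + (1·(-1) − (-1)²) + ((-5)·(-1) − (-4)²) = -9 + (-2) + (-11) = -22.
det M (expand along row 1) = 1·(-11) − 2·(-6) + (-1)·(-13) = 14.
Characteristic polynomial: λ³ + 5λ² − 22λ − 14 = 0.
Substitute λ = y + (tr M)/3 = y − 1.666667 to remove the quadratic term: y³ + p·y + q = 0 with p = s − (tr M)²/3 = -30.333333 and q = −2(tr M)³/27 + (tr M)·s/3 − det M = 31.925926.
Three real roots ⇒ use the trigonometric (Viète) form: r = 2√(−p/3) = 6.359595, φ = arccos(3q/(p·r)) = arccos(-0.496495) = 2.090353 rad.
y_k = r·cos(φ/3 − 2πk/3) for k = 0, 1, 2 gives y = 4.877236, 1.095892, -5.973128.
λ_k = y_k − 1.666667 gives λ = 3.2106, -0.5708, -7.6398 (check: the sum is -5.0000 = tr M).

Eigenvalues sorted in increasing order: [-7.6398, -0.5708, 3.2106].


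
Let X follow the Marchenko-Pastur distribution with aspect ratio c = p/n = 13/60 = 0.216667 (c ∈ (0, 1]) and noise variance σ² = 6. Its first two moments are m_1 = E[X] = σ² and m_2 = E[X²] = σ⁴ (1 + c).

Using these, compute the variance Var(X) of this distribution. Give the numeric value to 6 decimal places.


m_1 = E[X] = σ² = 6, so m_1² = 36.
m_2 = E[X²] = σ⁴ (1 + c) = 36 · (1 + 0.216667) = 36 · 1.216667 = 43.800000.
(Note m_2 − m_1² simplifies to c · σ⁴ = 0.216667 · 36.)

Var(X) = m_2 − m_1² = 43.800000 − 36 = 7.800000.


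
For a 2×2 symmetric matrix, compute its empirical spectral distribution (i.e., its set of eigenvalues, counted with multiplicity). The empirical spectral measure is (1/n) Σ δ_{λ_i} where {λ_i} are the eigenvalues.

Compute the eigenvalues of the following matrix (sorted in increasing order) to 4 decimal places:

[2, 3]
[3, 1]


Since M is real symmetric, both eigenvalues are real; they are the roots of det(λI − M) = λ² − (tr M) λ + det M.
tr M = 2 + 1 = 3.
det M = 2·1 − 3² = 2 − 9 = -7.
Characteristic polynomial: λ² − 3λ − 7 = 0.
Discriminant Δ = (tr M)² − 4·det M = 9 − (-28) = 37; √Δ = 6.082763.
λ = (tr M ± √Δ)/2 = (3 ± 6.082763)/2, giving (tr M − √Δ)/2 = -1.5414 and (tr M + √Δ)/2 = 4.5414.

Eigenvalues sorted in increasing order: [-1.5414, 4.5414].


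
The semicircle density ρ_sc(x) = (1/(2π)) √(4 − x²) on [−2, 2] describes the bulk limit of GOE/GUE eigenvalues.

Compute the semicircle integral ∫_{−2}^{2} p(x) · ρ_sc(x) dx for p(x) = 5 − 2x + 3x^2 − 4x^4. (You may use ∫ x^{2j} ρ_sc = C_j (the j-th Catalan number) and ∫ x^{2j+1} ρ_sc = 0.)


Write p(x) = Σ a_i x^i, split into monomials and integrate each against ρ_sc separately.
Using ∫ x^{2j} ρ_sc = C_j = (1/(j+1)) C(2j, j) (Catalan numbers) and ∫ x^{2j+1} ρ_sc = 0 (odd monomials vanish by symmetry):
  i = 0 (even): a_0 · C_{0} = 5 · 1 = 5
  i = 1 (odd): ∫ x^1 ρ_sc = 0 (vanishes)
  i = 2 (even): a_2 · C_{1} = 3 · 1 = 3
  i = 4 (even): a_4 · C_{2} = -4 · 2 = -8

Summing the contributions: ∫_{−2}^{2} p(x) ρ_sc(x) dx = 5 + 3 + (-8) = 0.


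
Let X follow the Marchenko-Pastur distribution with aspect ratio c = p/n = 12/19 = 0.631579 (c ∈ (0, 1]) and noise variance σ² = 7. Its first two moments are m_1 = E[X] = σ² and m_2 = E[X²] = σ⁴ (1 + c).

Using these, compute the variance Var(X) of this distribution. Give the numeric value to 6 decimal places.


m_1 = E[X] = σ² = 7, so m_1² = 49.
m_2 = E[X²] = σ⁴ (1 + c) = 49 · (1 + 0.631579) = 49 · 1.631579 = 79.947368.
(Note m_2 − m_1² simplifies to c · σ⁴ = 0.631579 · 49.)

Var(X) = m_2 − m_1² = 79.947368 − 49 = 30.947368.


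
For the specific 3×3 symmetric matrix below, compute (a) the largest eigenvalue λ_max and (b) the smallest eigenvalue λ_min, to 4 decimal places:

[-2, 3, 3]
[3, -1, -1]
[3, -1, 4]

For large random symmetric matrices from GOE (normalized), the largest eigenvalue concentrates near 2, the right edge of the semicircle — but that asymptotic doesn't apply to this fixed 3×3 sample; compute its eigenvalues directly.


Since M is real symmetric, all three eigenvalues are real; they are the roots of det(λI − M) = λ³ − (tr M) λ² + s λ − det M, where s is the sum of the principal 2×2 minors.
tr M = -2 + (-1) + 4 = 1.
s = ((-2)·(-1) − 3²) + ((-2)·4 − 3²) + ((-1)·4 − (-1)²) = -7 + (-17) + (-5) = -29.
det M (expand along row 1) = (-2)·(-5) − 3·15 + 3·0 = -35.
Characteristic polynomial: λ³ − λ² − 29λ + 35 = 0.
Substitute λ = y + (tr M)/3 = y + 0.333333 to remove the quadratic term: y³ + p·y + q = 0 with p = s − (tr M)²/3 = -29.333333 and q = −2(tr M)³/27 + (tr M)·s/3 − det M = 25.259259.
Three real roots ⇒ use the trigonometric (Viète) form: r = 2√(−p/3) = 6.253888, φ = arccos(3q/(p·r)) = arccos(-0.413076) = 1.996626 rad.
y_k = r·cos(φ/3 − 2πk/3) for k = 0, 1, 2 gives y = 4.919197, 0.884719, -5.803916.
λ_k = y_k + 0.333333 gives λ = 5.2525, 1.2181, -5.4706 (check: the sum is 1.0000 = tr M).

Hence λ_max = 5.2525 and λ_min = -5.4706.


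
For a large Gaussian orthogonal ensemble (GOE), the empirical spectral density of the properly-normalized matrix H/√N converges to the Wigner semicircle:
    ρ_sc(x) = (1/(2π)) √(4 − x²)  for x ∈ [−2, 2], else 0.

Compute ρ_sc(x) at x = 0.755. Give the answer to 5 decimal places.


ρ_sc(x) = (1/(2π)) √(4 − x²). With x = 0.755:
  4 − x² = 4 − (0.755)² = 4 − 0.570025 = 3.429975.
  √(4 − x²) = 1.852019.
  1/(2π) = 0.159155.
  ρ_sc(0.755) = 0.159155 · 1.852019 = 0.294758.

Rounded to 5 decimal places: ρ_sc(0.755) ≈ 0.29476.


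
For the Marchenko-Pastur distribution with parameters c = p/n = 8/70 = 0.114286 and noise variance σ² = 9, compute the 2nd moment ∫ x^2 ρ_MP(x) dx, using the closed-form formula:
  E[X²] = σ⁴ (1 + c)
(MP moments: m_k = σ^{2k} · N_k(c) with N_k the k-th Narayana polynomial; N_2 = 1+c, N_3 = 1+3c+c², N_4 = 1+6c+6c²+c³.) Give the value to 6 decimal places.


E[X²] = σ⁴ (1 + c) (second MP moment). With σ² = 9 (so σ⁴ = 81) and c = 8/70 = 0.114286: E[X²] = 81 · (1 + 0.114286) = 81 · 1.114286.

So E[X^2] = 90.257143.


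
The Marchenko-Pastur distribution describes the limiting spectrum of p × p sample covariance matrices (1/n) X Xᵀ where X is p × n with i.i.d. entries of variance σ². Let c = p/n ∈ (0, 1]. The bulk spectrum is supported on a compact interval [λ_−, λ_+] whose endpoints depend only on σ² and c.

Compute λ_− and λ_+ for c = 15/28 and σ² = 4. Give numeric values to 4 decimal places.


c = 15/28 = 0.535714; √c = 0.731925.
λ_− = σ² (1 − √c)² = 4 · (1 − 0.731925)² = 4 · (0.268075)² = 0.287457.
λ_+ = σ² (1 + √c)² = 4 · (1 + 0.731925)² = 4 · (1.731925)² = 11.998258.

Rounded to 4 decimal places: λ_− ≈ 0.2875, λ_+ ≈ 11.9983.


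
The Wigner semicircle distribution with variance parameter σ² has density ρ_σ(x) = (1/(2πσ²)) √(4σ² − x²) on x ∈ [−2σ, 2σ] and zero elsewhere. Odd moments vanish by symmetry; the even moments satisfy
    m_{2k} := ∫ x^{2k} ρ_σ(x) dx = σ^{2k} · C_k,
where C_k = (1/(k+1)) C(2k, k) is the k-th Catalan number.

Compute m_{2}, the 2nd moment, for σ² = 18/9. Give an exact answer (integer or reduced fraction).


By the scaled semicircle moment identity, m_{2k} = σ^{2k} · C_k with k = 1.
C_1 = (1/(k+1)) · C(2k, k) = (1/2) · C(2, 1) = (1/2) · 2 = 1.
σ^{2k} = (σ²)^k = (18/9)^1 = 2.

Therefore m_{2} = σ^{2} · C_1 = 2 · 1 = 2.


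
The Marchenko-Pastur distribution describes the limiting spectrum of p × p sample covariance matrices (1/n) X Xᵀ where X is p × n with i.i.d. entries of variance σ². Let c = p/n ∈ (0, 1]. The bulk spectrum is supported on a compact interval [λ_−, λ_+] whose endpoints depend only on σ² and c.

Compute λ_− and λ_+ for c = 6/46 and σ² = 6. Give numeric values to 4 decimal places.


c = 6/46 = 0.130435; √c = 0.361158.
λ_− = σ² (1 − √c)² = 6 · (1 − 0.361158)² = 6 · (0.638842)² = 2.448718.
λ_+ = σ² (1 + √c)² = 6 · (1 + 0.361158)² = 6 · (1.361158)² = 11.116499.

Rounded to 4 decimal places: λ_− ≈ 2.4487, λ_+ ≈ 11.1165.


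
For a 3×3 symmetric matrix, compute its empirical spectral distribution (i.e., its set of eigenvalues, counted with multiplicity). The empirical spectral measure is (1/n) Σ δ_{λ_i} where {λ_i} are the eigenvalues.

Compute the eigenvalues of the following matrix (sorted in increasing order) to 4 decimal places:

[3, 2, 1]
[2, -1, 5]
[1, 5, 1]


Since M is real symmetric, all three eigenvalues are real; they are the roots of det(λI − M) = λ³ − (tr M) λ² + s λ − det M, where s is the sum of the principal 2×2 minors.
tr M = 3 + (-1) + 1 = 3.
s = (3·(-1) − 2²) + (3·1 − 1²) + ((-1)·1 − 5²) = -7 + 2 + (-26) = -31.
det M (expand along row 1) = 3·(-26) − 2·(-3) + 1·11 = -61.
Characteristic polynomial: λ³ − 3λ² − 31λ + 61 = 0.
Substitute λ = y + (tr M)/3 = y + 1.000000 to remove the quadratic term: y³ + p·y + q = 0 with p = s − (tr M)²/3 = -34.000000 and q = −2(tr M)³/27 + (tr M)·s/3 − det M = 28.000000.
Three real roots ⇒ use the trigonometric (Viète) form: r = 2√(−p/3) = 6.733003, φ = arccos(3q/(p·r)) = arccos(-0.366937) = 1.946511 rad.
y_k = r·cos(φ/3 − 2πk/3) for k = 0, 1, 2 gives y = 5.364771, 0.841026, -6.205797.
λ_k = y_k + 1.000000 gives λ = 6.3648, 1.8410, -5.2058 (check: the sum is 3.0000 = tr M).

Eigenvalues sorted in increasing order: [-5.2058, 1.8410, 6.3648].


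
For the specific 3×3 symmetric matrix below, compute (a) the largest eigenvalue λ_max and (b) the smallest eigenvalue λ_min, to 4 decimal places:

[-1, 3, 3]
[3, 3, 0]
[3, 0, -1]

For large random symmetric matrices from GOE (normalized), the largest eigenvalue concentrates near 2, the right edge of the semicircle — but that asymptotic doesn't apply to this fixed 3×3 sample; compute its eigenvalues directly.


Since M is real symmetric, all three eigenvalues are real; they are the roots of det(λI − M) = λ³ − (tr M) λ² + s λ − det M, where s is the sum of the principal 2×2 minors.
tr M = -1 + 3 + (-1) = 1.
s = ((-1)·3 − 3²) + ((-1)·(-1) − 3²) + (3·(-1) − 0²) = -12 + (-8) + (-3) = -23.
det M (expand along row 1) = (-1)·(-3) − 3·(-3) + 3·(-9) = -15.
Characteristic polynomial: λ³ − λ² − 23λ + 15 = 0.
Substitute λ = y + (tr M)/3 = y + 0.333333 to remove the quadratic term: y³ + p·y + q = 0 with p = s − (tr M)²/3 = -23.333333 and q = −2(tr M)³/27 + (tr M)·s/3 − det M = 7.259259.
Three real roots ⇒ use the trigonometric (Viète) form: r = 2√(−p/3) = 5.577734, φ = arccos(3q/(p·r)) = arccos(-0.167332) = 1.738919 rad.
y_k = r·cos(φ/3 − 2πk/3) for k = 0, 1, 2 gives y = 4.666667, 0.312418, -4.979085.
λ_k = y_k + 0.333333 gives λ = 5.0000, 0.6458, -4.6458 (check: the sum is 1.0000 = tr M).

Hence λ_max = 5.0000 and λ_min = -4.6458.


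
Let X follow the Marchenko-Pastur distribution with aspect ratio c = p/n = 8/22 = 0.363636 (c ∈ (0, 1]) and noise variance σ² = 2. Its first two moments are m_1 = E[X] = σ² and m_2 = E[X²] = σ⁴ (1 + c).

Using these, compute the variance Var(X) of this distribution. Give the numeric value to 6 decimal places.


m_1 = E[X] = σ² = 2, so m_1² = 4.
m_2 = E[X²] = σ⁴ (1 + c) = 4 · (1 + 0.363636) = 4 · 1.363636 = 5.454545.
(Note m_2 − m_1² simplifies to c · σ⁴ = 0.363636 · 4.)

Var(X) = m_2 − m_1² = 5.454545 − 4 = 1.454545.


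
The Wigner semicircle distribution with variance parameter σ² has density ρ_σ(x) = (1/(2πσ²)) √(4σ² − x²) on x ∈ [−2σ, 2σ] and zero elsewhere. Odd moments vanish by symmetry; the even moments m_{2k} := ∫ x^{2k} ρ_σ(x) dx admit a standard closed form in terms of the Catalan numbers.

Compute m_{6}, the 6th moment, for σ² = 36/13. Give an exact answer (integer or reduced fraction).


By the scaled semicircle moment identity, m_{2k} = σ^{2k} · C_k with k = 3.
C_3 = (1/(k+1)) · C(2k, k) = (1/4) · C(6, 3) = (1/4) · 20 = 5.
σ^{2k} = (σ²)^k = (36/13)^3 = 46656/2197.

Therefore m_{6} = σ^{6} · C_3 = (46656/2197) · 5 = 233280/2197.
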